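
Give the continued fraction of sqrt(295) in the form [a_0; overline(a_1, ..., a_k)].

Write x_i = (sqrt(295) + m_i)/d_i with (m_0, d_0) = (0, 1). a_0 = floor(sqrt(295)) = 17, since 17^2 = 289 <= 295 < 324 = 18^2.
Iterate m_{i+1} = d_i*a_i - m_i, d_{i+1} = (295 - m_{i+1}^2)/d_i, a_{i+1} = floor((a_0 + m_{i+1})/d_{i+1}):
  m_1 = 1*17 - 0 = 17, d_1 = (295 - 17^2)/1 = 6/1 = 6, a_1 = floor((17 + 17)/6) = 5.
  m_2 = 6*5 - 17 = 13, d_2 = (295 - 13^2)/6 = 126/6 = 21, a_2 = floor((17 + 13)/21) = 1.
  m_3 = 21*1 - 13 = 8, d_3 = (295 - 8^2)/21 = 231/21 = 11, a_3 = floor((17 + 8)/11) = 2.
  m_4 = 11*2 - 8 = 14, d_4 = (295 - 14^2)/11 = 99/11 = 9, a_4 = floor((17 + 14)/9) = 3.
  m_5 = 9*3 - 14 = 13, d_5 = (295 - 13^2)/9 = 126/9 = 14, a_5 = floor((17 + 13)/14) = 2.
  m_6 = 14*2 - 13 = 15, d_6 = (295 - 15^2)/14 = 70/14 = 5, a_6 = floor((17 + 15)/5) = 6.
  m_7 = 5*6 - 15 = 15, d_7 = (295 - 15^2)/5 = 70/5 = 14, a_7 = floor((17 + 15)/14) = 2.
  m_8 = 14*2 - 15 = 13, d_8 = (295 - 13^2)/14 = 126/14 = 9, a_8 = floor((17 + 13)/9) = 3.
  m_9 = 9*3 - 13 = 14, d_9 = (295 - 14^2)/9 = 99/9 = 11, a_9 = floor((17 + 14)/11) = 2.
  m_10 = 11*2 - 14 = 8, d_10 = (295 - 8^2)/11 = 231/11 = 21, a_10 = floor((17 + 8)/21) = 1.
  m_11 = 21*1 - 8 = 13, d_11 = (295 - 13^2)/21 = 126/21 = 6, a_11 = floor((17 + 13)/6) = 5.
  m_12 = 6*5 - 13 = 17, d_12 = (295 - 17^2)/6 = 6/6 = 1, a_12 = floor((17 + 17)/1) = 34.
  m_13 = 1*34 - 17 = 17, d_13 = (295 - 17^2)/1 = 6/1 = 6: (m_13, d_13) = (m_1, d_1) = (17, 6), so from here the quotients repeat a_1, ..., a_12; the period length is 12.
Hence the expansion of sqrt(295) is a_0 = 17 followed by the repeating block 5, 1, 2, 3, 2, 6, 2, 3, 2, 1, 5, 34 (period 12).

[17; overline(5, 1, 2, 3, 2, 6, 2, 3, 2, 1, 5, 34)]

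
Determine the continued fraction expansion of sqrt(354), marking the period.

[18; (1, 4, 2, 2, 18, 2, 2, 4, 1, 36)]

Write x_i = (sqrt(354) + m_i)/d_i with (m_0, d_0) = (0, 1). a_0 = floor(sqrt(354)) = 18, since 18^2 = 324 <= 354 < 361 = 19^2.
Iterate m_{i+1} = d_i*a_i - m_i, d_{i+1} = (354 - m_{i+1}^2)/d_i, a_{i+1} = floor((a_0 + m_{i+1})/d_{i+1}):
  m_1 = 1*18 - 0 = 18, d_1 = (354 - 18^2)/1 = 30/1 = 30, a_1 = floor((18 + 18)/30) = 1.
  m_2 = 30*1 - 18 = 12, d_2 = (354 - 12^2)/30 = 210/30 = 7, a_2 = floor((18 + 12)/7) = 4.
  m_3 = 7*4 - 12 = 16, d_3 = (354 - 16^2)/7 = 98/7 = 14, a_3 = floor((18 + 16)/14) = 2.
  m_4 = 14*2 - 16 = 12, d_4 = (354 - 12^2)/14 = 210/14 = 15, a_4 = floor((18 + 12)/15) = 2.
  m_5 = 15*2 - 12 = 18, d_5 = (354 - 18^2)/15 = 30/15 = 2, a_5 = floor((18 + 18)/2) = 18.
  m_6 = 2*18 - 18 = 18, d_6 = (354 - 18^2)/2 = 30/2 = 15, a_6 = floor((18 + 18)/15) = 2.
  m_7 = 15*2 - 18 = 12, d_7 = (354 - 12^2)/15 = 210/15 = 14, a_7 = floor((18 + 12)/14) = 2.
  m_8 = 14*2 - 12 = 16, d_8 = (354 - 16^2)/14 = 98/14 = 7, a_8 = floor((18 + 16)/7) = 4.
  m_9 = 7*4 - 16 = 12, d_9 = (354 - 12^2)/7 = 210/7 = 30, a_9 = floor((18 + 12)/30) = 1.
  m_10 = 30*1 - 12 = 18, d_10 = (354 - 18^2)/30 = 30/30 = 1, a_10 = floor((18 + 18)/1) = 36.
  m_11 = 1*36 - 18 = 18, d_11 = (354 - 18^2)/1 = 30/1 = 30: (m_11, d_11) = (m_1, d_1) = (18, 30), so from here the quotients repeat a_1, ..., a_10; the period length is 10.
Hence the expansion of sqrt(354) is a_0 = 18 followed by the repeating block 1, 4, 2, 2, 18, 2, 2, 4, 1, 36 (period 10).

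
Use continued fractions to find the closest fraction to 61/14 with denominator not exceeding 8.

35/8

Expand x = 61/14 as a continued fraction with the Euclidean algorithm:
  61 = 4*14 + 5, so a_0 = 4.
  14 = 2*5 + 4, so a_1 = 2.
  5 = 1*4 + 1, so a_2 = 1.
  4 = 4*1 + 0, so a_3 = 4.
so x = [4; 2, 1, 4].
Convergents (p_i = a_i*p_{i-1} + p_{i-2}, q_i = a_i*q_{i-1} + q_{i-2} with p_{-2}=0, p_{-1}=1, q_{-2}=1, q_{-1}=0), until the denominator exceeds 8:
  i=0: a_0=4, p_0 = 4*1 + 0 = 4, q_0 = 4*0 + 1 = 1.
  i=1: a_1=2, p_1 = 2*4 + 1 = 9, q_1 = 2*1 + 0 = 2.
  i=2: a_2=1, p_2 = 1*9 + 4 = 13, q_2 = 1*2 + 1 = 3.
  i=3: a_3=4, p_3 = 4*13 + 9 = 61, q_3 = 4*3 + 2 = 14.
q_3 = 14 > 8, so the last convergent with denominator <= 8 is p_2/q_2 = 13/3.
The closest fraction with denominator <= 8 is either p_2/q_2 or the intermediate fraction (k*p_2 + p_1)/(k*q_2 + q_1) with the largest k >= 1 whose denominator stays <= 8; these approach x as k grows, and every other convergent or intermediate fraction in range is farther away.
Largest k: floor((8 - q_1)/q_2) = floor((8 - 2)/3) = 2.
That gives (2*13 + 9)/(2*3 + 2) = 35/8.
Compare the errors: |x - 13/3| = |61*3 - 13*14|/(14*3) = 1/42, and |x - 35/8| = |61*8 - 35*14|/(14*8) = 2/112.
Cross-multiplying, 2*42 = 84 < 112 = 1*112, so 2/112 is smaller: the intermediate fraction 35/8 is closer to x than 13/3.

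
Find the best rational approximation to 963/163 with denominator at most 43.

254/43

Expand x = 963/163 as a continued fraction with the Euclidean algorithm:
  963 = 5*163 + 148, so a_0 = 5.
  163 = 1*148 + 15, so a_1 = 1.
  148 = 9*15 + 13, so a_2 = 9.
  15 = 1*13 + 2, so a_3 = 1.
  13 = 6*2 + 1, so a_4 = 6.
  2 = 2*1 + 0, so a_5 = 2.
so x = [5; 1, 9, 1, 6, 2].
Convergents (p_i = a_i*p_{i-1} + p_{i-2}, q_i = a_i*q_{i-1} + q_{i-2} with p_{-2}=0, p_{-1}=1, q_{-2}=1, q_{-1}=0), until the denominator exceeds 43:
  i=0: a_0=5, p_0 = 5*1 + 0 = 5, q_0 = 5*0 + 1 = 1.
  i=1: a_1=1, p_1 = 1*5 + 1 = 6, q_1 = 1*1 + 0 = 1.
  i=2: a_2=9, p_2 = 9*6 + 5 = 59, q_2 = 9*1 + 1 = 10.
  i=3: a_3=1, p_3 = 1*59 + 6 = 65, q_3 = 1*10 + 1 = 11.
  i=4: a_4=6, p_4 = 6*65 + 59 = 449, q_4 = 6*11 + 10 = 76.
q_4 = 76 > 43, so the last convergent with denominator <= 43 is p_3/q_3 = 65/11.
The closest fraction with denominator <= 43 is either p_3/q_3 or the intermediate fraction (k*p_3 + p_2)/(k*q_3 + q_2) with the largest k >= 1 whose denominator stays <= 43; these approach x as k grows, and every other convergent or intermediate fraction in range is farther away.
Largest k: floor((43 - q_2)/q_3) = floor((43 - 10)/11) = 3.
That gives (3*65 + 59)/(3*11 + 10) = 254/43.
Compare the errors: |x - 65/11| = |963*11 - 65*163|/(163*11) = 2/1793, and |x - 254/43| = |963*43 - 254*163|/(163*43) = 7/7009.
Cross-multiplying, 7*1793 = 12551 < 14018 = 2*7009, so 7/7009 is smaller: the intermediate fraction 254/43 is closer to x than 65/11.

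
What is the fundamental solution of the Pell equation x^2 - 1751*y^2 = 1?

(x, y) = (34815, 832)

First expand sqrt(1751) as a continued fraction. With x_i = (sqrt(1751) + m_i)/d_i and (m_0, d_0) = (0, 1): a_0 = floor(sqrt(1751)) = 41, since 41^2 = 1681 <= 1751 < 1764 = 42^2.
Iterate m_{i+1} = d_i*a_i - m_i, d_{i+1} = (1751 - m_{i+1}^2)/d_i, a_{i+1} = floor((a_0 + m_{i+1})/d_{i+1}):
  m_1 = 1*41 - 0 = 41, d_1 = (1751 - 41^2)/1 = 70/1 = 70, a_1 = floor((41 + 41)/70) = 1.
  m_2 = 70*1 - 41 = 29, d_2 = (1751 - 29^2)/70 = 910/70 = 13, a_2 = floor((41 + 29)/13) = 5.
  m_3 = 13*5 - 29 = 36, d_3 = (1751 - 36^2)/13 = 455/13 = 35, a_3 = floor((41 + 36)/35) = 2.
  m_4 = 35*2 - 36 = 34, d_4 = (1751 - 34^2)/35 = 595/35 = 17, a_4 = floor((41 + 34)/17) = 4.
  m_5 = 17*4 - 34 = 34, d_5 = (1751 - 34^2)/17 = 595/17 = 35, a_5 = floor((41 + 34)/35) = 2.
  m_6 = 35*2 - 34 = 36, d_6 = (1751 - 36^2)/35 = 455/35 = 13, a_6 = floor((41 + 36)/13) = 5.
  m_7 = 13*5 - 36 = 29, d_7 = (1751 - 29^2)/13 = 910/13 = 70, a_7 = floor((41 + 29)/70) = 1.
  m_8 = 70*1 - 29 = 41, d_8 = (1751 - 41^2)/70 = 70/70 = 1, a_8 = floor((41 + 41)/1) = 82.
  m_9 = 1*82 - 41 = 41, d_9 = (1751 - 41^2)/1 = 70/1 = 70: (m_9, d_9) = (m_1, d_1) = (41, 70), so from here the quotients repeat a_1, ..., a_8; the period length is 8.
So sqrt(1751) = [41; (1, 5, 2, 4, 2, 5, 1, 82)] with period length k = 8.
k is even, so the fundamental solution of x^2 - 1751y^2 = 1 is (p_{k-1}, q_{k-1}) = (p_7, q_7); compute convergents through index 7.
Convergents (p_i = a_i*p_{i-1} + p_{i-2}, q_i = a_i*q_{i-1} + q_{i-2} with p_{-2}=0, p_{-1}=1, q_{-2}=1, q_{-1}=0):
  i=0: a_0=41, p_0 = 41*1 + 0 = 41, q_0 = 41*0 + 1 = 1.
  i=1: a_1=1, p_1 = 1*41 + 1 = 42, q_1 = 1*1 + 0 = 1.
  i=2: a_2=5, p_2 = 5*42 + 41 = 251, q_2 = 5*1 + 1 = 6.
  i=3: a_3=2, p_3 = 2*251 + 42 = 544, q_3 = 2*6 + 1 = 13.
  i=4: a_4=4, p_4 = 4*544 + 251 = 2427, q_4 = 4*13 + 6 = 58.
  i=5: a_5=2, p_5 = 2*2427 + 544 = 5398, q_5 = 2*58 + 13 = 129.
  i=6: a_6=5, p_6 = 5*5398 + 2427 = 29417, q_6 = 5*129 + 58 = 703.
  i=7: a_7=1, p_7 = 1*29417 + 5398 = 34815, q_7 = 1*703 + 129 = 832.
Check: 34815^2 - 1751*832^2 = 1212084225 - 1212084224 = 1, so (x, y) = (34815, 832) solves the equation, and by the theorem it is the least positive solution.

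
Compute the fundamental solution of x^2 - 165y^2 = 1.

(x, y) = (1079, 84)

First expand sqrt(165) as a continued fraction. With x_i = (sqrt(165) + m_i)/d_i and (m_0, d_0) = (0, 1): a_0 = floor(sqrt(165)) = 12, since 12^2 = 144 <= 165 < 169 = 13^2.
Iterate m_{i+1} = d_i*a_i - m_i, d_{i+1} = (165 - m_{i+1}^2)/d_i, a_{i+1} = floor((a_0 + m_{i+1})/d_{i+1}):
  m_1 = 1*12 - 0 = 12, d_1 = (165 - 12^2)/1 = 21/1 = 21, a_1 = floor((12 + 12)/21) = 1.
  m_2 = 21*1 - 12 = 9, d_2 = (165 - 9^2)/21 = 84/21 = 4, a_2 = floor((12 + 9)/4) = 5.
  m_3 = 4*5 - 9 = 11, d_3 = (165 - 11^2)/4 = 44/4 = 11, a_3 = floor((12 + 11)/11) = 2.
  m_4 = 11*2 - 11 = 11, d_4 = (165 - 11^2)/11 = 44/11 = 4, a_4 = floor((12 + 11)/4) = 5.
  m_5 = 4*5 - 11 = 9, d_5 = (165 - 9^2)/4 = 84/4 = 21, a_5 = floor((12 + 9)/21) = 1.
  m_6 = 21*1 - 9 = 12, d_6 = (165 - 12^2)/21 = 21/21 = 1, a_6 = floor((12 + 12)/1) = 24.
  m_7 = 1*24 - 12 = 12, d_7 = (165 - 12^2)/1 = 21/1 = 21: (m_7, d_7) = (m_1, d_1) = (12, 21), so from here the quotients repeat a_1, ..., a_6; the period length is 6.
So sqrt(165) = [12; (1, 5, 2, 5, 1, 24)] with period length k = 6.
k is even, so the fundamental solution of x^2 - 165y^2 = 1 is (p_{k-1}, q_{k-1}) = (p_5, q_5); compute convergents through index 5.
Convergents (p_i = a_i*p_{i-1} + p_{i-2}, q_i = a_i*q_{i-1} + q_{i-2} with p_{-2}=0, p_{-1}=1, q_{-2}=1, q_{-1}=0):
  i=0: a_0=12, p_0 = 12*1 + 0 = 12, q_0 = 12*0 + 1 = 1.
  i=1: a_1=1, p_1 = 1*12 + 1 = 13, q_1 = 1*1 + 0 = 1.
  i=2: a_2=5, p_2 = 5*13 + 12 = 77, q_2 = 5*1 + 1 = 6.
  i=3: a_3=2, p_3 = 2*77 + 13 = 167, q_3 = 2*6 + 1 = 13.
  i=4: a_4=5, p_4 = 5*167 + 77 = 912, q_4 = 5*13 + 6 = 71.
  i=5: a_5=1, p_5 = 1*912 + 167 = 1079, q_5 = 1*71 + 13 = 84.
Check: 1079^2 - 165*84^2 = 1164241 - 1164240 = 1, so (x, y) = (1079, 84) solves the equation, and by the theorem it is the least positive solution.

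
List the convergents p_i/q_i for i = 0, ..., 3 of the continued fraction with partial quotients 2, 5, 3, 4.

Using the convergent recurrence p_i = a_i*p_{i-1} + p_{i-2}, q_i = a_i*q_{i-1} + q_{i-2} with p_{-2}=0, p_{-1}=1, q_{-2}=1, q_{-1}=0:
  i=0: a_0=2, p_0 = 2*1 + 0 = 2, q_0 = 2*0 + 1 = 1.
  i=1: a_1=5, p_1 = 5*2 + 1 = 11, q_1 = 5*1 + 0 = 5.
  i=2: a_2=3, p_2 = 3*11 + 2 = 35, q_2 = 3*5 + 1 = 16.
  i=3: a_3=4, p_3 = 4*35 + 11 = 151, q_3 = 4*16 + 5 = 69.

2/1, 11/5, 35/16, 151/69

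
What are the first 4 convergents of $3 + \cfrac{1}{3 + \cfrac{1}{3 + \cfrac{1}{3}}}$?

3/1, 10/3, 33/10, 109/33

Using the convergent recurrence p_i = a_i*p_{i-1} + p_{i-2}, q_i = a_i*q_{i-1} + q_{i-2} with p_{-2}=0, p_{-1}=1, q_{-2}=1, q_{-1}=0:
  i=0: a_0=3, p_0 = 3*1 + 0 = 3, q_0 = 3*0 + 1 = 1.
  i=1: a_1=3, p_1 = 3*3 + 1 = 10, q_1 = 3*1 + 0 = 3.
  i=2: a_2=3, p_2 = 3*10 + 3 = 33, q_2 = 3*3 + 1 = 10.
  i=3: a_3=3, p_3 = 3*33 + 10 = 109, q_3 = 3*10 + 3 = 33.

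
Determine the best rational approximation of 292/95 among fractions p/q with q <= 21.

43/14

Expand x = 292/95 as a continued fraction with the Euclidean algorithm:
  292 = 3*95 + 7, so a_0 = 3.
  95 = 13*7 + 4, so a_1 = 13.
  7 = 1*4 + 3, so a_2 = 1.
  4 = 1*3 + 1, so a_3 = 1.
  3 = 3*1 + 0, so a_4 = 3.
so x = [3; 13, 1, 1, 3].
Convergents (p_i = a_i*p_{i-1} + p_{i-2}, q_i = a_i*q_{i-1} + q_{i-2} with p_{-2}=0, p_{-1}=1, q_{-2}=1, q_{-1}=0), until the denominator exceeds 21:
  i=0: a_0=3, p_0 = 3*1 + 0 = 3, q_0 = 3*0 + 1 = 1.
  i=1: a_1=13, p_1 = 13*3 + 1 = 40, q_1 = 13*1 + 0 = 13.
  i=2: a_2=1, p_2 = 1*40 + 3 = 43, q_2 = 1*13 + 1 = 14.
  i=3: a_3=1, p_3 = 1*43 + 40 = 83, q_3 = 1*14 + 13 = 27.
q_3 = 27 > 21, so the last convergent with denominator <= 21 is p_2/q_2 = 43/14.
The closest fraction with denominator <= 21 is either p_2/q_2 or the intermediate fraction (k*p_2 + p_1)/(k*q_2 + q_1) with the largest k >= 1 whose denominator stays <= 21; these approach x as k grows, and every other convergent or intermediate fraction in range is farther away.
Largest k: floor((21 - q_1)/q_2) = floor((21 - 13)/14) = 0.
Since k = 0, no intermediate fraction beyond p_2/q_2 has denominator <= 21, so the convergent 43/14 is the closest (its error is |292*14 - 43*95|/(95*14) = 3/1330).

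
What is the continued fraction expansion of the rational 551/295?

[1; 1, 6, 1, 1, 3, 2, 2]

Run the Euclidean algorithm on 551 and 295; the successive quotients are the partial quotients a_0, a_1, ... (each step inverts the fractional part left over by the previous one):
  551 = 1*295 + 256, so a_0 = 1.
  295 = 1*256 + 39, so a_1 = 1.
  256 = 6*39 + 22, so a_2 = 6.
  39 = 1*22 + 17, so a_3 = 1.
  22 = 1*17 + 5, so a_4 = 1.
  17 = 3*5 + 2, so a_5 = 3.
  5 = 2*2 + 1, so a_6 = 2.
  2 = 2*1 + 0, so a_7 = 2.
The remainder reaches 0 after 8 divisions, so the expansion has 8 partial quotients, read off in order.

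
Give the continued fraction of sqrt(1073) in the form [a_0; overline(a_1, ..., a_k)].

Write x_i = (sqrt(1073) + m_i)/d_i with (m_0, d_0) = (0, 1). a_0 = floor(sqrt(1073)) = 32, since 32^2 = 1024 <= 1073 < 1089 = 33^2.
Iterate m_{i+1} = d_i*a_i - m_i, d_{i+1} = (1073 - m_{i+1}^2)/d_i, a_{i+1} = floor((a_0 + m_{i+1})/d_{i+1}):
  m_1 = 1*32 - 0 = 32, d_1 = (1073 - 32^2)/1 = 49/1 = 49, a_1 = floor((32 + 32)/49) = 1.
  m_2 = 49*1 - 32 = 17, d_2 = (1073 - 17^2)/49 = 784/49 = 16, a_2 = floor((32 + 17)/16) = 3.
  m_3 = 16*3 - 17 = 31, d_3 = (1073 - 31^2)/16 = 112/16 = 7, a_3 = floor((32 + 31)/7) = 9.
  m_4 = 7*9 - 31 = 32, d_4 = (1073 - 32^2)/7 = 49/7 = 7, a_4 = floor((32 + 32)/7) = 9.
  m_5 = 7*9 - 32 = 31, d_5 = (1073 - 31^2)/7 = 112/7 = 16, a_5 = floor((32 + 31)/16) = 3.
  m_6 = 16*3 - 31 = 17, d_6 = (1073 - 17^2)/16 = 784/16 = 49, a_6 = floor((32 + 17)/49) = 1.
  m_7 = 49*1 - 17 = 32, d_7 = (1073 - 32^2)/49 = 49/49 = 1, a_7 = floor((32 + 32)/1) = 64.
  m_8 = 1*64 - 32 = 32, d_8 = (1073 - 32^2)/1 = 49/1 = 49: (m_8, d_8) = (m_1, d_1) = (32, 49), so from here the quotients repeat a_1, ..., a_7; the period length is 7.
Hence the expansion of sqrt(1073) is a_0 = 32 followed by the repeating block 1, 3, 9, 9, 3, 1, 64 (period 7).

[32; overline(1, 3, 9, 9, 3, 1, 64)]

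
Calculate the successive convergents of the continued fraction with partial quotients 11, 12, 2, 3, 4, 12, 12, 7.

11/1, 133/12, 277/25, 964/87, 4133/373, 50560/4563, 610853/55129, 4326531/390466

Using the convergent recurrence p_i = a_i*p_{i-1} + p_{i-2}, q_i = a_i*q_{i-1} + q_{i-2} with p_{-2}=0, p_{-1}=1, q_{-2}=1, q_{-1}=0:
  i=0: a_0=11, p_0 = 11*1 + 0 = 11, q_0 = 11*0 + 1 = 1.
  i=1: a_1=12, p_1 = 12*11 + 1 = 133, q_1 = 12*1 + 0 = 12.
  i=2: a_2=2, p_2 = 2*133 + 11 = 277, q_2 = 2*12 + 1 = 25.
  i=3: a_3=3, p_3 = 3*277 + 133 = 964, q_3 = 3*25 + 12 = 87.
  i=4: a_4=4, p_4 = 4*964 + 277 = 4133, q_4 = 4*87 + 25 = 373.
  i=5: a_5=12, p_5 = 12*4133 + 964 = 50560, q_5 = 12*373 + 87 = 4563.
  i=6: a_6=12, p_6 = 12*50560 + 4133 = 610853, q_6 = 12*4563 + 373 = 55129.
  i=7: a_7=7, p_7 = 7*610853 + 50560 = 4326531, q_7 = 7*55129 + 4563 = 390466.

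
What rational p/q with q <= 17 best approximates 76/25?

Expand x = 76/25 as a continued fraction with the Euclidean algorithm:
  76 = 3*25 + 1, so a_0 = 3.
  25 = 25*1 + 0, so a_1 = 25.
so x = [3; 25].
Convergents (p_i = a_i*p_{i-1} + p_{i-2}, q_i = a_i*q_{i-1} + q_{i-2} with p_{-2}=0, p_{-1}=1, q_{-2}=1, q_{-1}=0), until the denominator exceeds 17:
  i=0: a_0=3, p_0 = 3*1 + 0 = 3, q_0 = 3*0 + 1 = 1.
  i=1: a_1=25, p_1 = 25*3 + 1 = 76, q_1 = 25*1 + 0 = 25.
q_1 = 25 > 17, so the last convergent with denominator <= 17 is p_0/q_0 = 3/1.
The closest fraction with denominator <= 17 is either p_0/q_0 or the intermediate fraction (k*p_0 + p_{-1})/(k*q_0 + q_{-1}) with the largest k >= 1 whose denominator stays <= 17; these approach x as k grows, and every other convergent or intermediate fraction in range is farther away.
Largest k: floor((17 - q_{-1})/q_0) = floor((17 - 0)/1) = 17 (using the seeds p_{-1} = 1, q_{-1} = 0).
That gives (17*3 + 1)/(17*1 + 0) = 52/17.
Compare the errors: |x - 3/1| = |76*1 - 3*25|/(25*1) = 1/25, and |x - 52/17| = |76*17 - 52*25|/(25*17) = 8/425.
Cross-multiplying, 8*25 = 200 < 425 = 1*425, so 8/425 is smaller: the intermediate fraction 52/17 is closer to x than 3/1.

52/17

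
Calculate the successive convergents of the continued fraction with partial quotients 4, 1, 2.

Using the convergent recurrence p_i = a_i*p_{i-1} + p_{i-2}, q_i = a_i*q_{i-1} + q_{i-2} with p_{-2}=0, p_{-1}=1, q_{-2}=1, q_{-1}=0:
  i=0: a_0=4, p_0 = 4*1 + 0 = 4, q_0 = 4*0 + 1 = 1.
  i=1: a_1=1, p_1 = 1*4 + 1 = 5, q_1 = 1*1 + 0 = 1.
  i=2: a_2=2, p_2 = 2*5 + 4 = 14, q_2 = 2*1 + 1 = 3.

4/1, 5/1, 14/3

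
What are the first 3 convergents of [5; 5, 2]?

5/1, 26/5, 57/11

Using the convergent recurrence p_i = a_i*p_{i-1} + p_{i-2}, q_i = a_i*q_{i-1} + q_{i-2} with p_{-2}=0, p_{-1}=1, q_{-2}=1, q_{-1}=0:
  i=0: a_0=5, p_0 = 5*1 + 0 = 5, q_0 = 5*0 + 1 = 1.
  i=1: a_1=5, p_1 = 5*5 + 1 = 26, q_1 = 5*1 + 0 = 5.
  i=2: a_2=2, p_2 = 2*26 + 5 = 57, q_2 = 2*5 + 1 = 11.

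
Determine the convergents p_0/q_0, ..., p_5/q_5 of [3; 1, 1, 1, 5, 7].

Using the convergent recurrence p_i = a_i*p_{i-1} + p_{i-2}, q_i = a_i*q_{i-1} + q_{i-2} with p_{-2}=0, p_{-1}=1, q_{-2}=1, q_{-1}=0:
  i=0: a_0=3, p_0 = 3*1 + 0 = 3, q_0 = 3*0 + 1 = 1.
  i=1: a_1=1, p_1 = 1*3 + 1 = 4, q_1 = 1*1 + 0 = 1.
  i=2: a_2=1, p_2 = 1*4 + 3 = 7, q_2 = 1*1 + 1 = 2.
  i=3: a_3=1, p_3 = 1*7 + 4 = 11, q_3 = 1*2 + 1 = 3.
  i=4: a_4=5, p_4 = 5*11 + 7 = 62, q_4 = 5*3 + 2 = 17.
  i=5: a_5=7, p_5 = 7*62 + 11 = 445, q_5 = 7*17 + 3 = 122.

3/1, 4/1, 7/2, 11/3, 62/17, 445/122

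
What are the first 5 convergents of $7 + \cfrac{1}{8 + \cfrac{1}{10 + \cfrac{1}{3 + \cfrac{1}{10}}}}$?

7/1, 57/8, 577/81, 1788/251, 18457/2591

Using the convergent recurrence p_i = a_i*p_{i-1} + p_{i-2}, q_i = a_i*q_{i-1} + q_{i-2} with p_{-2}=0, p_{-1}=1, q_{-2}=1, q_{-1}=0:
  i=0: a_0=7, p_0 = 7*1 + 0 = 7, q_0 = 7*0 + 1 = 1.
  i=1: a_1=8, p_1 = 8*7 + 1 = 57, q_1 = 8*1 + 0 = 8.
  i=2: a_2=10, p_2 = 10*57 + 7 = 577, q_2 = 10*8 + 1 = 81.
  i=3: a_3=3, p_3 = 3*577 + 57 = 1788, q_3 = 3*81 + 8 = 251.
  i=4: a_4=10, p_4 = 10*1788 + 577 = 18457, q_4 = 10*251 + 81 = 2591.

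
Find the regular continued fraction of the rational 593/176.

[3; 2, 1, 2, 2, 2, 1, 2]

Run the Euclidean algorithm on 593 and 176; the successive quotients are the partial quotients a_0, a_1, ... (each step inverts the fractional part left over by the previous one):
  593 = 3*176 + 65, so a_0 = 3.
  176 = 2*65 + 46, so a_1 = 2.
  65 = 1*46 + 19, so a_2 = 1.
  46 = 2*19 + 8, so a_3 = 2.
  19 = 2*8 + 3, so a_4 = 2.
  8 = 2*3 + 2, so a_5 = 2.
  3 = 1*2 + 1, so a_6 = 1.
  2 = 2*1 + 0, so a_7 = 2.
The remainder reaches 0 after 8 divisions, so the expansion has 8 partial quotients, read off in order.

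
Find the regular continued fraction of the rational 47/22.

[2; 7, 3]

Run the Euclidean algorithm on 47 and 22; the successive quotients are the partial quotients a_0, a_1, ... (each step inverts the fractional part left over by the previous one):
  47 = 2*22 + 3, so a_0 = 2.
  22 = 7*3 + 1, so a_1 = 7.
  3 = 3*1 + 0, so a_2 = 3.
The remainder reaches 0 after 3 divisions, so the expansion has 3 partial quotients, read off in order.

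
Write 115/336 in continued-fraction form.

Run the Euclidean algorithm on 115 and 336; the successive quotients are the partial quotients a_0, a_1, ... (each step inverts the fractional part left over by the previous one):
  115 = 0*336 + 115, so a_0 = 0.
  336 = 2*115 + 106, so a_1 = 2.
  115 = 1*106 + 9, so a_2 = 1.
  106 = 11*9 + 7, so a_3 = 11.
  9 = 1*7 + 2, so a_4 = 1.
  7 = 3*2 + 1, so a_5 = 3.
  2 = 2*1 + 0, so a_6 = 2.
The remainder reaches 0 after 7 divisions, so the expansion has 7 partial quotients, read off in order.

[0; 2, 1, 11, 1, 3, 2]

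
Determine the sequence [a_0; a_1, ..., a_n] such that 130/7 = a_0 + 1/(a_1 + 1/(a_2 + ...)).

[18; 1, 1, 3]

Run the Euclidean algorithm on 130 and 7; the successive quotients are the partial quotients a_0, a_1, ... (each step inverts the fractional part left over by the previous one):
  130 = 18*7 + 4, so a_0 = 18.
  7 = 1*4 + 3, so a_1 = 1.
  4 = 1*3 + 1, so a_2 = 1.
  3 = 3*1 + 0, so a_3 = 3.
The remainder reaches 0 after 4 divisions, so the expansion has 4 partial quotients, read off in order.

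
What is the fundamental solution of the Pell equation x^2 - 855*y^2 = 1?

(x, y) = (3041, 104)

First expand sqrt(855) as a continued fraction. With x_i = (sqrt(855) + m_i)/d_i and (m_0, d_0) = (0, 1): a_0 = floor(sqrt(855)) = 29, since 29^2 = 841 <= 855 < 900 = 30^2.
Iterate m_{i+1} = d_i*a_i - m_i, d_{i+1} = (855 - m_{i+1}^2)/d_i, a_{i+1} = floor((a_0 + m_{i+1})/d_{i+1}):
  m_1 = 1*29 - 0 = 29, d_1 = (855 - 29^2)/1 = 14/1 = 14, a_1 = floor((29 + 29)/14) = 4.
  m_2 = 14*4 - 29 = 27, d_2 = (855 - 27^2)/14 = 126/14 = 9, a_2 = floor((29 + 27)/9) = 6.
  m_3 = 9*6 - 27 = 27, d_3 = (855 - 27^2)/9 = 126/9 = 14, a_3 = floor((29 + 27)/14) = 4.
  m_4 = 14*4 - 27 = 29, d_4 = (855 - 29^2)/14 = 14/14 = 1, a_4 = floor((29 + 29)/1) = 58.
  m_5 = 1*58 - 29 = 29, d_5 = (855 - 29^2)/1 = 14/1 = 14: (m_5, d_5) = (m_1, d_1) = (29, 14), so from here the quotients repeat a_1, ..., a_4; the period length is 4.
So sqrt(855) = [29; (4, 6, 4, 58)] with period length k = 4.
k is even, so the fundamental solution of x^2 - 855y^2 = 1 is (p_{k-1}, q_{k-1}) = (p_3, q_3); compute convergents through index 3.
Convergents (p_i = a_i*p_{i-1} + p_{i-2}, q_i = a_i*q_{i-1} + q_{i-2} with p_{-2}=0, p_{-1}=1, q_{-2}=1, q_{-1}=0):
  i=0: a_0=29, p_0 = 29*1 + 0 = 29, q_0 = 29*0 + 1 = 1.
  i=1: a_1=4, p_1 = 4*29 + 1 = 117, q_1 = 4*1 + 0 = 4.
  i=2: a_2=6, p_2 = 6*117 + 29 = 731, q_2 = 6*4 + 1 = 25.
  i=3: a_3=4, p_3 = 4*731 + 117 = 3041, q_3 = 4*25 + 4 = 104.
Check: 3041^2 - 855*104^2 = 9247681 - 9247680 = 1, so (x, y) = (3041, 104) solves the equation, and by the theorem it is the least positive solution.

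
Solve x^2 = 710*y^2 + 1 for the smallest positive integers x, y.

(x, y) = (1279, 48)

First expand sqrt(710) as a continued fraction. With x_i = (sqrt(710) + m_i)/d_i and (m_0, d_0) = (0, 1): a_0 = floor(sqrt(710)) = 26, since 26^2 = 676 <= 710 < 729 = 27^2.
Iterate m_{i+1} = d_i*a_i - m_i, d_{i+1} = (710 - m_{i+1}^2)/d_i, a_{i+1} = floor((a_0 + m_{i+1})/d_{i+1}):
  m_1 = 1*26 - 0 = 26, d_1 = (710 - 26^2)/1 = 34/1 = 34, a_1 = floor((26 + 26)/34) = 1.
  m_2 = 34*1 - 26 = 8, d_2 = (710 - 8^2)/34 = 646/34 = 19, a_2 = floor((26 + 8)/19) = 1.
  m_3 = 19*1 - 8 = 11, d_3 = (710 - 11^2)/19 = 589/19 = 31, a_3 = floor((26 + 11)/31) = 1.
  m_4 = 31*1 - 11 = 20, d_4 = (710 - 20^2)/31 = 310/31 = 10, a_4 = floor((26 + 20)/10) = 4.
  m_5 = 10*4 - 20 = 20, d_5 = (710 - 20^2)/10 = 310/10 = 31, a_5 = floor((26 + 20)/31) = 1.
  m_6 = 31*1 - 20 = 11, d_6 = (710 - 11^2)/31 = 589/31 = 19, a_6 = floor((26 + 11)/19) = 1.
  m_7 = 19*1 - 11 = 8, d_7 = (710 - 8^2)/19 = 646/19 = 34, a_7 = floor((26 + 8)/34) = 1.
  m_8 = 34*1 - 8 = 26, d_8 = (710 - 26^2)/34 = 34/34 = 1, a_8 = floor((26 + 26)/1) = 52.
  m_9 = 1*52 - 26 = 26, d_9 = (710 - 26^2)/1 = 34/1 = 34: (m_9, d_9) = (m_1, d_1) = (26, 34), so from here the quotients repeat a_1, ..., a_8; the period length is 8.
So sqrt(710) = [26; (1, 1, 1, 4, 1, 1, 1, 52)] with period length k = 8.
k is even, so the fundamental solution of x^2 - 710y^2 = 1 is (p_{k-1}, q_{k-1}) = (p_7, q_7); compute convergents through index 7.
Convergents (p_i = a_i*p_{i-1} + p_{i-2}, q_i = a_i*q_{i-1} + q_{i-2} with p_{-2}=0, p_{-1}=1, q_{-2}=1, q_{-1}=0):
  i=0: a_0=26, p_0 = 26*1 + 0 = 26, q_0 = 26*0 + 1 = 1.
  i=1: a_1=1, p_1 = 1*26 + 1 = 27, q_1 = 1*1 + 0 = 1.
  i=2: a_2=1, p_2 = 1*27 + 26 = 53, q_2 = 1*1 + 1 = 2.
  i=3: a_3=1, p_3 = 1*53 + 27 = 80, q_3 = 1*2 + 1 = 3.
  i=4: a_4=4, p_4 = 4*80 + 53 = 373, q_4 = 4*3 + 2 = 14.
  i=5: a_5=1, p_5 = 1*373 + 80 = 453, q_5 = 1*14 + 3 = 17.
  i=6: a_6=1, p_6 = 1*453 + 373 = 826, q_6 = 1*17 + 14 = 31.
  i=7: a_7=1, p_7 = 1*826 + 453 = 1279, q_7 = 1*31 + 17 = 48.
Check: 1279^2 - 710*48^2 = 1635841 - 1635840 = 1, so (x, y) = (1279, 48) solves the equation, and by the theorem it is the least positive solution.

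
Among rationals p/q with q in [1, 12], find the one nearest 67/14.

Expand x = 67/14 as a continued fraction with the Euclidean algorithm:
  67 = 4*14 + 11, so a_0 = 4.
  14 = 1*11 + 3, so a_1 = 1.
  11 = 3*3 + 2, so a_2 = 3.
  3 = 1*2 + 1, so a_3 = 1.
  2 = 2*1 + 0, so a_4 = 2.
so x = [4; 1, 3, 1, 2].
Convergents (p_i = a_i*p_{i-1} + p_{i-2}, q_i = a_i*q_{i-1} + q_{i-2} with p_{-2}=0, p_{-1}=1, q_{-2}=1, q_{-1}=0), until the denominator exceeds 12:
  i=0: a_0=4, p_0 = 4*1 + 0 = 4, q_0 = 4*0 + 1 = 1.
  i=1: a_1=1, p_1 = 1*4 + 1 = 5, q_1 = 1*1 + 0 = 1.
  i=2: a_2=3, p_2 = 3*5 + 4 = 19, q_2 = 3*1 + 1 = 4.
  i=3: a_3=1, p_3 = 1*19 + 5 = 24, q_3 = 1*4 + 1 = 5.
  i=4: a_4=2, p_4 = 2*24 + 19 = 67, q_4 = 2*5 + 4 = 14.
q_4 = 14 > 12, so the last convergent with denominator <= 12 is p_3/q_3 = 24/5.
The closest fraction with denominator <= 12 is either p_3/q_3 or the intermediate fraction (k*p_3 + p_2)/(k*q_3 + q_2) with the largest k >= 1 whose denominator stays <= 12; these approach x as k grows, and every other convergent or intermediate fraction in range is farther away.
Largest k: floor((12 - q_2)/q_3) = floor((12 - 4)/5) = 1.
That gives (1*24 + 19)/(1*5 + 4) = 43/9.
Compare the errors: |x - 24/5| = |67*5 - 24*14|/(14*5) = 1/70, and |x - 43/9| = |67*9 - 43*14|/(14*9) = 1/126.
Cross-multiplying, 1*70 = 70 < 126 = 1*126, so 1/126 is smaller: the intermediate fraction 43/9 is closer to x than 24/5.

43/9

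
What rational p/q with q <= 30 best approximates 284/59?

77/16

Expand x = 284/59 as a continued fraction with the Euclidean algorithm:
  284 = 4*59 + 48, so a_0 = 4.
  59 = 1*48 + 11, so a_1 = 1.
  48 = 4*11 + 4, so a_2 = 4.
  11 = 2*4 + 3, so a_3 = 2.
  4 = 1*3 + 1, so a_4 = 1.
  3 = 3*1 + 0, so a_5 = 3.
so x = [4; 1, 4, 2, 1, 3].
Convergents (p_i = a_i*p_{i-1} + p_{i-2}, q_i = a_i*q_{i-1} + q_{i-2} with p_{-2}=0, p_{-1}=1, q_{-2}=1, q_{-1}=0), until the denominator exceeds 30:
  i=0: a_0=4, p_0 = 4*1 + 0 = 4, q_0 = 4*0 + 1 = 1.
  i=1: a_1=1, p_1 = 1*4 + 1 = 5, q_1 = 1*1 + 0 = 1.
  i=2: a_2=4, p_2 = 4*5 + 4 = 24, q_2 = 4*1 + 1 = 5.
  i=3: a_3=2, p_3 = 2*24 + 5 = 53, q_3 = 2*5 + 1 = 11.
  i=4: a_4=1, p_4 = 1*53 + 24 = 77, q_4 = 1*11 + 5 = 16.
  i=5: a_5=3, p_5 = 3*77 + 53 = 284, q_5 = 3*16 + 11 = 59.
q_5 = 59 > 30, so the last convergent with denominator <= 30 is p_4/q_4 = 77/16.
The closest fraction with denominator <= 30 is either p_4/q_4 or the intermediate fraction (k*p_4 + p_3)/(k*q_4 + q_3) with the largest k >= 1 whose denominator stays <= 30; these approach x as k grows, and every other convergent or intermediate fraction in range is farther away.
Largest k: floor((30 - q_3)/q_4) = floor((30 - 11)/16) = 1.
That gives (1*77 + 53)/(1*16 + 11) = 130/27.
Compare the errors: |x - 77/16| = |284*16 - 77*59|/(59*16) = 1/944, and |x - 130/27| = |284*27 - 130*59|/(59*27) = 2/1593.
Cross-multiplying, 1*1593 = 1593 < 1888 = 2*944, so 1/944 is smaller: the convergent 77/16 is closer to x than 130/27.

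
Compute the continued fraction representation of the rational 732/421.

Run the Euclidean algorithm on 732 and 421; the successive quotients are the partial quotients a_0, a_1, ... (each step inverts the fractional part left over by the previous one):
  732 = 1*421 + 311, so a_0 = 1.
  421 = 1*311 + 110, so a_1 = 1.
  311 = 2*110 + 91, so a_2 = 2.
  110 = 1*91 + 19, so a_3 = 1.
  91 = 4*19 + 15, so a_4 = 4.
  19 = 1*15 + 4, so a_5 = 1.
  15 = 3*4 + 3, so a_6 = 3.
  4 = 1*3 + 1, so a_7 = 1.
  3 = 3*1 + 0, so a_8 = 3.
The remainder reaches 0 after 9 divisions, so the expansion has 9 partial quotients, read off in order.

[1; 1, 2, 1, 4, 1, 3, 1, 3]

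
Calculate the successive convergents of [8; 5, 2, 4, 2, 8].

8/1, 41/5, 90/11, 401/49, 892/109, 7537/921

Using the convergent recurrence p_i = a_i*p_{i-1} + p_{i-2}, q_i = a_i*q_{i-1} + q_{i-2} with p_{-2}=0, p_{-1}=1, q_{-2}=1, q_{-1}=0:
  i=0: a_0=8, p_0 = 8*1 + 0 = 8, q_0 = 8*0 + 1 = 1.
  i=1: a_1=5, p_1 = 5*8 + 1 = 41, q_1 = 5*1 + 0 = 5.
  i=2: a_2=2, p_2 = 2*41 + 8 = 90, q_2 = 2*5 + 1 = 11.
  i=3: a_3=4, p_3 = 4*90 + 41 = 401, q_3 = 4*11 + 5 = 49.
  i=4: a_4=2, p_4 = 2*401 + 90 = 892, q_4 = 2*49 + 11 = 109.
  i=5: a_5=8, p_5 = 8*892 + 401 = 7537, q_5 = 8*109 + 49 = 921.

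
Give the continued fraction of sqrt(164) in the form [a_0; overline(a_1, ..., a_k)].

[12; overline(1, 4, 6, 4, 1, 24)]

Write x_i = (sqrt(164) + m_i)/d_i with (m_0, d_0) = (0, 1). a_0 = floor(sqrt(164)) = 12, since 12^2 = 144 <= 164 < 169 = 13^2.
Iterate m_{i+1} = d_i*a_i - m_i, d_{i+1} = (164 - m_{i+1}^2)/d_i, a_{i+1} = floor((a_0 + m_{i+1})/d_{i+1}):
  m_1 = 1*12 - 0 = 12, d_1 = (164 - 12^2)/1 = 20/1 = 20, a_1 = floor((12 + 12)/20) = 1.
  m_2 = 20*1 - 12 = 8, d_2 = (164 - 8^2)/20 = 100/20 = 5, a_2 = floor((12 + 8)/5) = 4.
  m_3 = 5*4 - 8 = 12, d_3 = (164 - 12^2)/5 = 20/5 = 4, a_3 = floor((12 + 12)/4) = 6.
  m_4 = 4*6 - 12 = 12, d_4 = (164 - 12^2)/4 = 20/4 = 5, a_4 = floor((12 + 12)/5) = 4.
  m_5 = 5*4 - 12 = 8, d_5 = (164 - 8^2)/5 = 100/5 = 20, a_5 = floor((12 + 8)/20) = 1.
  m_6 = 20*1 - 8 = 12, d_6 = (164 - 12^2)/20 = 20/20 = 1, a_6 = floor((12 + 12)/1) = 24.
  m_7 = 1*24 - 12 = 12, d_7 = (164 - 12^2)/1 = 20/1 = 20: (m_7, d_7) = (m_1, d_1) = (12, 20), so from here the quotients repeat a_1, ..., a_6; the period length is 6.
Hence the expansion of sqrt(164) is a_0 = 12 followed by the repeating block 1, 4, 6, 4, 1, 24 (period 6).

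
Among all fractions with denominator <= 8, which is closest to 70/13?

43/8

Expand x = 70/13 as a continued fraction with the Euclidean algorithm:
  70 = 5*13 + 5, so a_0 = 5.
  13 = 2*5 + 3, so a_1 = 2.
  5 = 1*3 + 2, so a_2 = 1.
  3 = 1*2 + 1, so a_3 = 1.
  2 = 2*1 + 0, so a_4 = 2.
so x = [5; 2, 1, 1, 2].
Convergents (p_i = a_i*p_{i-1} + p_{i-2}, q_i = a_i*q_{i-1} + q_{i-2} with p_{-2}=0, p_{-1}=1, q_{-2}=1, q_{-1}=0), until the denominator exceeds 8:
  i=0: a_0=5, p_0 = 5*1 + 0 = 5, q_0 = 5*0 + 1 = 1.
  i=1: a_1=2, p_1 = 2*5 + 1 = 11, q_1 = 2*1 + 0 = 2.
  i=2: a_2=1, p_2 = 1*11 + 5 = 16, q_2 = 1*2 + 1 = 3.
  i=3: a_3=1, p_3 = 1*16 + 11 = 27, q_3 = 1*3 + 2 = 5.
  i=4: a_4=2, p_4 = 2*27 + 16 = 70, q_4 = 2*5 + 3 = 13.
q_4 = 13 > 8, so the last convergent with denominator <= 8 is p_3/q_3 = 27/5.
The closest fraction with denominator <= 8 is either p_3/q_3 or the intermediate fraction (k*p_3 + p_2)/(k*q_3 + q_2) with the largest k >= 1 whose denominator stays <= 8; these approach x as k grows, and every other convergent or intermediate fraction in range is farther away.
Largest k: floor((8 - q_2)/q_3) = floor((8 - 3)/5) = 1.
That gives (1*27 + 16)/(1*5 + 3) = 43/8.
Compare the errors: |x - 27/5| = |70*5 - 27*13|/(13*5) = 1/65, and |x - 43/8| = |70*8 - 43*13|/(13*8) = 1/104.
Cross-multiplying, 1*65 = 65 < 104 = 1*104, so 1/104 is smaller: the intermediate fraction 43/8 is closer to x than 27/5.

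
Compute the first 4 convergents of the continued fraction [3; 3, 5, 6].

3/1, 10/3, 53/16, 328/99

Using the convergent recurrence p_i = a_i*p_{i-1} + p_{i-2}, q_i = a_i*q_{i-1} + q_{i-2} with p_{-2}=0, p_{-1}=1, q_{-2}=1, q_{-1}=0:
  i=0: a_0=3, p_0 = 3*1 + 0 = 3, q_0 = 3*0 + 1 = 1.
  i=1: a_1=3, p_1 = 3*3 + 1 = 10, q_1 = 3*1 + 0 = 3.
  i=2: a_2=5, p_2 = 5*10 + 3 = 53, q_2 = 5*3 + 1 = 16.
  i=3: a_3=6, p_3 = 6*53 + 10 = 328, q_3 = 6*16 + 3 = 99.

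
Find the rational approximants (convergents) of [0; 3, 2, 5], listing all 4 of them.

Using the convergent recurrence p_i = a_i*p_{i-1} + p_{i-2}, q_i = a_i*q_{i-1} + q_{i-2} with p_{-2}=0, p_{-1}=1, q_{-2}=1, q_{-1}=0:
  i=0: a_0=0, p_0 = 0*1 + 0 = 0, q_0 = 0*0 + 1 = 1.
  i=1: a_1=3, p_1 = 3*0 + 1 = 1, q_1 = 3*1 + 0 = 3.
  i=2: a_2=2, p_2 = 2*1 + 0 = 2, q_2 = 2*3 + 1 = 7.
  i=3: a_3=5, p_3 = 5*2 + 1 = 11, q_3 = 5*7 + 3 = 38.

0/1, 1/3, 2/7, 11/38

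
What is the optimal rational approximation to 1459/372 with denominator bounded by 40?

Expand x = 1459/372 as a continued fraction with the Euclidean algorithm:
  1459 = 3*372 + 343, so a_0 = 3.
  372 = 1*343 + 29, so a_1 = 1.
  343 = 11*29 + 24, so a_2 = 11.
  29 = 1*24 + 5, so a_3 = 1.
  24 = 4*5 + 4, so a_4 = 4.
  5 = 1*4 + 1, so a_5 = 1.
  4 = 4*1 + 0, so a_6 = 4.
so x = [3; 1, 11, 1, 4, 1, 4].
Convergents (p_i = a_i*p_{i-1} + p_{i-2}, q_i = a_i*q_{i-1} + q_{i-2} with p_{-2}=0, p_{-1}=1, q_{-2}=1, q_{-1}=0), until the denominator exceeds 40:
  i=0: a_0=3, p_0 = 3*1 + 0 = 3, q_0 = 3*0 + 1 = 1.
  i=1: a_1=1, p_1 = 1*3 + 1 = 4, q_1 = 1*1 + 0 = 1.
  i=2: a_2=11, p_2 = 11*4 + 3 = 47, q_2 = 11*1 + 1 = 12.
  i=3: a_3=1, p_3 = 1*47 + 4 = 51, q_3 = 1*12 + 1 = 13.
  i=4: a_4=4, p_4 = 4*51 + 47 = 251, q_4 = 4*13 + 12 = 64.
q_4 = 64 > 40, so the last convergent with denominator <= 40 is p_3/q_3 = 51/13.
The closest fraction with denominator <= 40 is either p_3/q_3 or the intermediate fraction (k*p_3 + p_2)/(k*q_3 + q_2) with the largest k >= 1 whose denominator stays <= 40; these approach x as k grows, and every other convergent or intermediate fraction in range is farther away.
Largest k: floor((40 - q_2)/q_3) = floor((40 - 12)/13) = 2.
That gives (2*51 + 47)/(2*13 + 12) = 149/38.
Compare the errors: |x - 51/13| = |1459*13 - 51*372|/(372*13) = 5/4836, and |x - 149/38| = |1459*38 - 149*372|/(372*38) = 14/14136.
Cross-multiplying, 14*4836 = 67704 < 70680 = 5*14136, so 14/14136 is smaller: the intermediate fraction 149/38 is closer to x than 51/13.

149/38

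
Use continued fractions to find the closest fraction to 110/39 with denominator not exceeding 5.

14/5

Expand x = 110/39 as a continued fraction with the Euclidean algorithm:
  110 = 2*39 + 32, so a_0 = 2.
  39 = 1*32 + 7, so a_1 = 1.
  32 = 4*7 + 4, so a_2 = 4.
  7 = 1*4 + 3, so a_3 = 1.
  4 = 1*3 + 1, so a_4 = 1.
  3 = 3*1 + 0, so a_5 = 3.
so x = [2; 1, 4, 1, 1, 3].
Convergents (p_i = a_i*p_{i-1} + p_{i-2}, q_i = a_i*q_{i-1} + q_{i-2} with p_{-2}=0, p_{-1}=1, q_{-2}=1, q_{-1}=0), until the denominator exceeds 5:
  i=0: a_0=2, p_0 = 2*1 + 0 = 2, q_0 = 2*0 + 1 = 1.
  i=1: a_1=1, p_1 = 1*2 + 1 = 3, q_1 = 1*1 + 0 = 1.
  i=2: a_2=4, p_2 = 4*3 + 2 = 14, q_2 = 4*1 + 1 = 5.
  i=3: a_3=1, p_3 = 1*14 + 3 = 17, q_3 = 1*5 + 1 = 6.
q_3 = 6 > 5, so the last convergent with denominator <= 5 is p_2/q_2 = 14/5.
The closest fraction with denominator <= 5 is either p_2/q_2 or the intermediate fraction (k*p_2 + p_1)/(k*q_2 + q_1) with the largest k >= 1 whose denominator stays <= 5; these approach x as k grows, and every other convergent or intermediate fraction in range is farther away.
Largest k: floor((5 - q_1)/q_2) = floor((5 - 1)/5) = 0.
Since k = 0, no intermediate fraction beyond p_2/q_2 has denominator <= 5, so the convergent 14/5 is the closest (its error is |110*5 - 14*39|/(39*5) = 4/195).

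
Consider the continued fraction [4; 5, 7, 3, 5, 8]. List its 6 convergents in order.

Using the convergent recurrence p_i = a_i*p_{i-1} + p_{i-2}, q_i = a_i*q_{i-1} + q_{i-2} with p_{-2}=0, p_{-1}=1, q_{-2}=1, q_{-1}=0:
  i=0: a_0=4, p_0 = 4*1 + 0 = 4, q_0 = 4*0 + 1 = 1.
  i=1: a_1=5, p_1 = 5*4 + 1 = 21, q_1 = 5*1 + 0 = 5.
  i=2: a_2=7, p_2 = 7*21 + 4 = 151, q_2 = 7*5 + 1 = 36.
  i=3: a_3=3, p_3 = 3*151 + 21 = 474, q_3 = 3*36 + 5 = 113.
  i=4: a_4=5, p_4 = 5*474 + 151 = 2521, q_4 = 5*113 + 36 = 601.
  i=5: a_5=8, p_5 = 8*2521 + 474 = 20642, q_5 = 8*601 + 113 = 4921.

4/1, 21/5, 151/36, 474/113, 2521/601, 20642/4921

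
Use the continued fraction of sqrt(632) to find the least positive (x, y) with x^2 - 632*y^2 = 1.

First expand sqrt(632) as a continued fraction. With x_i = (sqrt(632) + m_i)/d_i and (m_0, d_0) = (0, 1): a_0 = floor(sqrt(632)) = 25, since 25^2 = 625 <= 632 < 676 = 26^2.
Iterate m_{i+1} = d_i*a_i - m_i, d_{i+1} = (632 - m_{i+1}^2)/d_i, a_{i+1} = floor((a_0 + m_{i+1})/d_{i+1}):
  m_1 = 1*25 - 0 = 25, d_1 = (632 - 25^2)/1 = 7/1 = 7, a_1 = floor((25 + 25)/7) = 7.
  m_2 = 7*7 - 25 = 24, d_2 = (632 - 24^2)/7 = 56/7 = 8, a_2 = floor((25 + 24)/8) = 6.
  m_3 = 8*6 - 24 = 24, d_3 = (632 - 24^2)/8 = 56/8 = 7, a_3 = floor((25 + 24)/7) = 7.
  m_4 = 7*7 - 24 = 25, d_4 = (632 - 25^2)/7 = 7/7 = 1, a_4 = floor((25 + 25)/1) = 50.
  m_5 = 1*50 - 25 = 25, d_5 = (632 - 25^2)/1 = 7/1 = 7: (m_5, d_5) = (m_1, d_1) = (25, 7), so from here the quotients repeat a_1, ..., a_4; the period length is 4.
So sqrt(632) = [25; (7, 6, 7, 50)] with period length k = 4.
k is even, so the fundamental solution of x^2 - 632y^2 = 1 is (p_{k-1}, q_{k-1}) = (p_3, q_3); compute convergents through index 3.
Convergents (p_i = a_i*p_{i-1} + p_{i-2}, q_i = a_i*q_{i-1} + q_{i-2} with p_{-2}=0, p_{-1}=1, q_{-2}=1, q_{-1}=0):
  i=0: a_0=25, p_0 = 25*1 + 0 = 25, q_0 = 25*0 + 1 = 1.
  i=1: a_1=7, p_1 = 7*25 + 1 = 176, q_1 = 7*1 + 0 = 7.
  i=2: a_2=6, p_2 = 6*176 + 25 = 1081, q_2 = 6*7 + 1 = 43.
  i=3: a_3=7, p_3 = 7*1081 + 176 = 7743, q_3 = 7*43 + 7 = 308.
Check: 7743^2 - 632*308^2 = 59954049 - 59954048 = 1, so (x, y) = (7743, 308) solves the equation, and by the theorem it is the least positive solution.

(x, y) = (7743, 308)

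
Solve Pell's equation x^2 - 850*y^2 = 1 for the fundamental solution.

(x, y) = (2449, 84)

First expand sqrt(850) as a continued fraction. With x_i = (sqrt(850) + m_i)/d_i and (m_0, d_0) = (0, 1): a_0 = floor(sqrt(850)) = 29, since 29^2 = 841 <= 850 < 900 = 30^2.
Iterate m_{i+1} = d_i*a_i - m_i, d_{i+1} = (850 - m_{i+1}^2)/d_i, a_{i+1} = floor((a_0 + m_{i+1})/d_{i+1}):
  m_1 = 1*29 - 0 = 29, d_1 = (850 - 29^2)/1 = 9/1 = 9, a_1 = floor((29 + 29)/9) = 6.
  m_2 = 9*6 - 29 = 25, d_2 = (850 - 25^2)/9 = 225/9 = 25, a_2 = floor((29 + 25)/25) = 2.
  m_3 = 25*2 - 25 = 25, d_3 = (850 - 25^2)/25 = 225/25 = 9, a_3 = floor((29 + 25)/9) = 6.
  m_4 = 9*6 - 25 = 29, d_4 = (850 - 29^2)/9 = 9/9 = 1, a_4 = floor((29 + 29)/1) = 58.
  m_5 = 1*58 - 29 = 29, d_5 = (850 - 29^2)/1 = 9/1 = 9: (m_5, d_5) = (m_1, d_1) = (29, 9), so from here the quotients repeat a_1, ..., a_4; the period length is 4.
So sqrt(850) = [29; (6, 2, 6, 58)] with period length k = 4.
k is even, so the fundamental solution of x^2 - 850y^2 = 1 is (p_{k-1}, q_{k-1}) = (p_3, q_3); compute convergents through index 3.
Convergents (p_i = a_i*p_{i-1} + p_{i-2}, q_i = a_i*q_{i-1} + q_{i-2} with p_{-2}=0, p_{-1}=1, q_{-2}=1, q_{-1}=0):
  i=0: a_0=29, p_0 = 29*1 + 0 = 29, q_0 = 29*0 + 1 = 1.
  i=1: a_1=6, p_1 = 6*29 + 1 = 175, q_1 = 6*1 + 0 = 6.
  i=2: a_2=2, p_2 = 2*175 + 29 = 379, q_2 = 2*6 + 1 = 13.
  i=3: a_3=6, p_3 = 6*379 + 175 = 2449, q_3 = 6*13 + 6 = 84.
Check: 2449^2 - 850*84^2 = 5997601 - 5997600 = 1, so (x, y) = (2449, 84) solves the equation, and by the theorem it is the least positive solution.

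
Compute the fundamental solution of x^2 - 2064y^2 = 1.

First expand sqrt(2064) as a continued fraction. With x_i = (sqrt(2064) + m_i)/d_i and (m_0, d_0) = (0, 1): a_0 = floor(sqrt(2064)) = 45, since 45^2 = 2025 <= 2064 < 2116 = 46^2.
Iterate m_{i+1} = d_i*a_i - m_i, d_{i+1} = (2064 - m_{i+1}^2)/d_i, a_{i+1} = floor((a_0 + m_{i+1})/d_{i+1}):
  m_1 = 1*45 - 0 = 45, d_1 = (2064 - 45^2)/1 = 39/1 = 39, a_1 = floor((45 + 45)/39) = 2.
  m_2 = 39*2 - 45 = 33, d_2 = (2064 - 33^2)/39 = 975/39 = 25, a_2 = floor((45 + 33)/25) = 3.
  m_3 = 25*3 - 33 = 42, d_3 = (2064 - 42^2)/25 = 300/25 = 12, a_3 = floor((45 + 42)/12) = 7.
  m_4 = 12*7 - 42 = 42, d_4 = (2064 - 42^2)/12 = 300/12 = 25, a_4 = floor((45 + 42)/25) = 3.
  m_5 = 25*3 - 42 = 33, d_5 = (2064 - 33^2)/25 = 975/25 = 39, a_5 = floor((45 + 33)/39) = 2.
  m_6 = 39*2 - 33 = 45, d_6 = (2064 - 45^2)/39 = 39/39 = 1, a_6 = floor((45 + 45)/1) = 90.
  m_7 = 1*90 - 45 = 45, d_7 = (2064 - 45^2)/1 = 39/1 = 39: (m_7, d_7) = (m_1, d_1) = (45, 39), so from here the quotients repeat a_1, ..., a_6; the period length is 6.
So sqrt(2064) = [45; (2, 3, 7, 3, 2, 90)] with period length k = 6.
k is even, so the fundamental solution of x^2 - 2064y^2 = 1 is (p_{k-1}, q_{k-1}) = (p_5, q_5); compute convergents through index 5.
Convergents (p_i = a_i*p_{i-1} + p_{i-2}, q_i = a_i*q_{i-1} + q_{i-2} with p_{-2}=0, p_{-1}=1, q_{-2}=1, q_{-1}=0):
  i=0: a_0=45, p_0 = 45*1 + 0 = 45, q_0 = 45*0 + 1 = 1.
  i=1: a_1=2, p_1 = 2*45 + 1 = 91, q_1 = 2*1 + 0 = 2.
  i=2: a_2=3, p_2 = 3*91 + 45 = 318, q_2 = 3*2 + 1 = 7.
  i=3: a_3=7, p_3 = 7*318 + 91 = 2317, q_3 = 7*7 + 2 = 51.
  i=4: a_4=3, p_4 = 3*2317 + 318 = 7269, q_4 = 3*51 + 7 = 160.
  i=5: a_5=2, p_5 = 2*7269 + 2317 = 16855, q_5 = 2*160 + 51 = 371.
Check: 16855^2 - 2064*371^2 = 284091025 - 284091024 = 1, so (x, y) = (16855, 371) solves the equation, and by the theorem it is the least positive solution.

(x, y) = (16855, 371)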